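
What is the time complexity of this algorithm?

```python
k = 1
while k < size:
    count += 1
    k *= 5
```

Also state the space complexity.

Time complexity: O(log n).
Space complexity: O(1).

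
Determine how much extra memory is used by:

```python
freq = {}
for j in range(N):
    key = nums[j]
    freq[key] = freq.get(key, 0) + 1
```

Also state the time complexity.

Space complexity: O(n).
Auxiliary storage grows linearly with the input size n in the worst case.
Time complexity: O(n).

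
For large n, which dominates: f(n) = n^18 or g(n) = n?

f(n) = n^18 grows faster: n^18/n = n^17 -> infinity.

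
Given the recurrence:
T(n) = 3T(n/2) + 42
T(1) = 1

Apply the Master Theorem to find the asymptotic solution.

a=3, b=2, f(n)=42. log_2(3) = 1.585. Case 1 of Master Theorem: T(n) = O(n^1.585).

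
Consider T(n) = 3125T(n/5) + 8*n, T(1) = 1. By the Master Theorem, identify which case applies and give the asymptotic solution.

a=3125, b=5, f(n)=8*n.
log_5(3125) = 5 > 1.
Since f(n) = O(n^1) is polynomially smaller than n^5, Case 1 applies.
T(n) = Theta(n^5).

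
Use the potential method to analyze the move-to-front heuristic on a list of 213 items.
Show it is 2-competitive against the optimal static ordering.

Let Phi = number of inversions between the MTF list and the optimal static list (0 <= Phi <= C(213,2)). Accessing an element at MTF position k and optimal position j: the move-to-front destroys all k-1 inversions in front of it that are not in front in optimal (>= k-j of them) and creates at most j-1 new ones. Amortized cost <= k + (j-1) - (k-j) = 2j - 1 <= 2 * optimal cost.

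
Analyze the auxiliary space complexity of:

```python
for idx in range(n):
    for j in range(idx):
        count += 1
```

Space complexity: O(1).
Only a constant amount of auxiliary storage is used; nothing grows with n.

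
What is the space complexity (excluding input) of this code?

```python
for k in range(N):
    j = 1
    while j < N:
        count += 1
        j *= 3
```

Space complexity: O(1).
Only a constant amount of auxiliary storage is used; nothing grows with n.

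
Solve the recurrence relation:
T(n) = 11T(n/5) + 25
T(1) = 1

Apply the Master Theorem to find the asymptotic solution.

a=11, b=5, f(n)=25. log_5(11) = 1.49. Case 1 of Master Theorem: T(n) = O(n^1.49).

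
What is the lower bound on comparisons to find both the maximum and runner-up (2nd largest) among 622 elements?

Lower bound: finding the max needs 622-1 comparisons. By an adversary weight-doubling argument, the maximum element must personally win at least ceil(log_2(622)) = 10 comparisons in any correct algorithm. The 2nd largest is among those 10 direct losers, and distinguishing it requires 10-1 more comparisons. Total >= 622-1 + 10-1 = 630. A balanced tournament achieves this bound exactly.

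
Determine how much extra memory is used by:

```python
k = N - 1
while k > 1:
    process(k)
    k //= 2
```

Space complexity: O(1).
Only a constant amount of auxiliary storage is used; nothing grows with n.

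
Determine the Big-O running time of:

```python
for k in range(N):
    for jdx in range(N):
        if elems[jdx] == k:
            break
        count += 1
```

Time complexity: O(n^2).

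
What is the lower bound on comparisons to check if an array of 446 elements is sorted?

To verify 446 elements are sorted, we must compare each consecutive pair. Skipping any pair allows an adversary to swap them. Therefore 445 comparisons are necessary and sufficient.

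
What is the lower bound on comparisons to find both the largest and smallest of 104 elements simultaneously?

Pair elements first (floor(104/2) comparisons), then find max among winners and min among losers. Total: ceil(3*104/2) - 2 = 154 comparisons.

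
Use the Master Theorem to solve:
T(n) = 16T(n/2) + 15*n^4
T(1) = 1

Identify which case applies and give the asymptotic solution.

a=16, b=2, f(n)=15*n^4.
log_2(16) = 4, so n^(log_b(a)) = n^4.
f(n) = Theta(n^4), so Case 2 applies.
T(n) = Theta(n^4 log n).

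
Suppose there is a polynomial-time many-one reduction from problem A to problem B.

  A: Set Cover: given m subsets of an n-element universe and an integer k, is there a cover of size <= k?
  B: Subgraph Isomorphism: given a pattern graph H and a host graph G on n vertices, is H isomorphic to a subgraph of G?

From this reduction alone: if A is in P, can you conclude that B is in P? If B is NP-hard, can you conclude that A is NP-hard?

A poly-time reduction A <=_p B transfers tractability DOWN (B easy => A easy) and hardness UP (A hard => B hard), not the reverse.
From A in P, the reduction alone does NOT give B in P: any problem in P trivially reduces to SAT, yet SAT is not known to be in P.
From B NP-hard, the reduction alone does NOT give A NP-hard: again, easy problems reduce to hard ones.
(Here in fact A is NP-complete and B is NP-complete.)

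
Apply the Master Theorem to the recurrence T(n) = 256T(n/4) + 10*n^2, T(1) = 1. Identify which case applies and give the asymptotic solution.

a=256, b=4, f(n)=10*n^2.
log_4(256) = 4 > 2.
Since f(n) = O(n^2) is polynomially smaller than n^4, Case 1 applies.
T(n) = Theta(n^4).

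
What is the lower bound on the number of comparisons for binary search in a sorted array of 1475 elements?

With 1475 possible positions, we need at least ceil(log_2(1475)) = 11 comparisons. Each comparison splits the remaining candidates by at most half.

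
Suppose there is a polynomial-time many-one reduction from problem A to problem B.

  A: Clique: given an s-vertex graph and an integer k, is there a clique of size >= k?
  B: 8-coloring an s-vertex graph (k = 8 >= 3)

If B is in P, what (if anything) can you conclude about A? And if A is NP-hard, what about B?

A poly-time reduction A <=_p B means any A-instance can be transformed to a B-instance in poly time.
If B is in P: compose the reduction with B's poly-time algorithm to solve A in poly time, so A is in P.
If A is NP-hard: every NP problem reduces to A, which reduces to B; composing reductions, every NP problem reduces to B, so B is NP-hard.
(Here in fact A is NP-complete and B is NP-complete.)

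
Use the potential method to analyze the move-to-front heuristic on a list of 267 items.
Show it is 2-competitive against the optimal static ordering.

Let Phi = number of inversions between the MTF list and the optimal static list (0 <= Phi <= C(267,2)). Accessing an element at MTF position k and optimal position j: the move-to-front destroys all k-1 inversions in front of it that are not in front in optimal (>= k-j of them) and creates at most j-1 new ones. Amortized cost <= k + (j-1) - (k-j) = 2j - 1 <= 2 * optimal cost.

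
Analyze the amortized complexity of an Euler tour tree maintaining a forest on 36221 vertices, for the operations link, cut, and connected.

An Euler tour tree stores each tree's Euler tour as a balanced BST keyed by tour position. On 36221 vertices: link concatenates two tours via O(1) splits/joins of size <= 2*36221 (O(log n)); cut splits the tour at the two occurrences of the edge (O(log n)); connected compares BST roots (O(log n) to find the root). All O(log n) amortized.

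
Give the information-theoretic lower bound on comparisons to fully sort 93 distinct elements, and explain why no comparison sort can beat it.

A comparison sort is a binary decision tree whose leaves are the 93! = 1156772507081641574759205162306240436214753229576413535186142281213246807121467315215203289516844845303838996289387078090752000000000000000000000 possible output permutations. A binary tree with L leaves has height >= ceil(log_2(L)). So any comparison sort needs >= ceil(log_2(93!)) = 479 comparisons in the worst case.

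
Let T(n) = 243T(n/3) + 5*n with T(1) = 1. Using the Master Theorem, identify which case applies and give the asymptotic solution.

a=243, b=3, f(n)=5*n.
log_3(243) = 5 > 1.
Since f(n) = O(n^1) is polynomially smaller than n^5, Case 1 applies.
T(n) = Theta(n^5).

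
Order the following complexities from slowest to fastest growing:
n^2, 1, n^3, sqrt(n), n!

Ordered by growth rate: 1 < sqrt(n) < n^2 < n^3 < n!.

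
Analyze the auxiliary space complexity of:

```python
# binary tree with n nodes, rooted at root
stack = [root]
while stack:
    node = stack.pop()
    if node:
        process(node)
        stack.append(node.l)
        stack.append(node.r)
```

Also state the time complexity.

Space complexity: O(n).
Auxiliary storage grows linearly with the input size n in the worst case.
Time complexity: O(n).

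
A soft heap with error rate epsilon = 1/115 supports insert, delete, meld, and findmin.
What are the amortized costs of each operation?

Soft heaps (Chazelle) allow up to an epsilon = 1/115 fraction of elements to have corrupted (raised) keys. Insert is O(log(1/epsilon)) = O(log 115) amortized -- the structure maintains heap-ordered binary trees of rank bounded by O(log(1/epsilon)). Meld concatenates root lists: O(1) amortized. Delete and findmin are O(1) amortized.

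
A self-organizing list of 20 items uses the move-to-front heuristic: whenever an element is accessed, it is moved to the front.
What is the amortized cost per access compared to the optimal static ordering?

With potential Phi = number of inversions between the MTF list and the optimal static list (at most C(20,2)), each access has amortized cost at most 2 * (cost under optimal static ordering). This is the move-to-front 2-competitiveness result.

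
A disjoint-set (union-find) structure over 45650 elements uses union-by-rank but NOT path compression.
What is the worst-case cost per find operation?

Union-by-rank alone keeps every tree's height <= log_2(45650) ~= 15.5. Each find traverses from a node to its root, costing O(height) = O(log n). Without path compression this bound is tight.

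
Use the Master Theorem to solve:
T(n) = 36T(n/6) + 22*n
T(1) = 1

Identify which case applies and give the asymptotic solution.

a=36, b=6, f(n)=22*n.
log_6(36) = 2 > 1.
Since f(n) = O(n^1) is polynomially smaller than n^2, Case 1 applies.
T(n) = Theta(n^2).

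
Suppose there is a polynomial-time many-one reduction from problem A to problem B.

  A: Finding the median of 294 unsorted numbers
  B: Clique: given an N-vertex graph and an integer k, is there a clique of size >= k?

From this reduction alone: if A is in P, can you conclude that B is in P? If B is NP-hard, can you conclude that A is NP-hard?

A poly-time reduction A <=_p B transfers tractability DOWN (B easy => A easy) and hardness UP (A hard => B hard), not the reverse.
From A in P, the reduction alone does NOT give B in P: any problem in P trivially reduces to SAT, yet SAT is not known to be in P.
From B NP-hard, the reduction alone does NOT give A NP-hard: again, easy problems reduce to hard ones.
(Here in fact A is P and B is NP-complete.)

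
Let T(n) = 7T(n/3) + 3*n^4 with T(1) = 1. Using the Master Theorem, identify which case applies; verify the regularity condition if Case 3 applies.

a=7, b=3, f(n)=3*n^4.
log_3(7) = 1.771 < 4.
f(n) = Omega(n^(1.771+epsilon)) for some epsilon > 0, so Case 3 is the candidate.
Regularity: a*f(n/b) = 7*3*(n/3)^4 = (7/81)*3*n^4 <= c*f(n) with c = 7/81 < 1. Satisfied.
Case 3: T(n) = Theta(n^4).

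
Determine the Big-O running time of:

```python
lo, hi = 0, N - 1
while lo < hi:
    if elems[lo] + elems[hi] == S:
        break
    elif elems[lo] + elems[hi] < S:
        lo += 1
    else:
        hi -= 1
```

Time complexity: O(n).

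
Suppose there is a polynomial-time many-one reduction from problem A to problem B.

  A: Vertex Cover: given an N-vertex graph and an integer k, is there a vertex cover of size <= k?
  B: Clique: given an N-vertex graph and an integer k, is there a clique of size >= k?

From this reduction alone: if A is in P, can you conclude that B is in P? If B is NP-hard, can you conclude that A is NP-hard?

A poly-time reduction A <=_p B transfers tractability DOWN (B easy => A easy) and hardness UP (A hard => B hard), not the reverse.
From A in P, the reduction alone does NOT give B in P: any problem in P trivially reduces to SAT, yet SAT is not known to be in P.
From B NP-hard, the reduction alone does NOT give A NP-hard: again, easy problems reduce to hard ones.
(Here in fact A is NP-complete and B is NP-complete.)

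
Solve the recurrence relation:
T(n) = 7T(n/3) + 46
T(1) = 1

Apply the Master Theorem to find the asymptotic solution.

a=7, b=3, f(n)=46. log_3(7) = 1.771. Case 1 of Master Theorem: T(n) = O(n^1.771).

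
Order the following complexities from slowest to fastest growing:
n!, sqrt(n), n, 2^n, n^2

Ordered by growth rate: sqrt(n) < n < n^2 < 2^n < n!.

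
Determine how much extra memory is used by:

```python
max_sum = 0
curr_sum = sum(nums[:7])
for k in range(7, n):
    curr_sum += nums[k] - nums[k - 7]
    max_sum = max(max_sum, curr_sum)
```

Space complexity: O(1).
Only a constant amount of auxiliary storage is used; nothing grows with n.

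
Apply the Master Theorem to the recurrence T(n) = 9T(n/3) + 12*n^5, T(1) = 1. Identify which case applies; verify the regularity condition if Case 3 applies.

a=9, b=3, f(n)=12*n^5.
log_3(9) = 2 < 5.
f(n) = Omega(n^(2+epsilon)) for some epsilon > 0, so Case 3 is the candidate.
Regularity: a*f(n/b) = 9*12*(n/3)^5 = (9/243)*12*n^5 <= c*f(n) with c = 9/243 < 1. Satisfied.
Case 3: T(n) = Theta(n^5).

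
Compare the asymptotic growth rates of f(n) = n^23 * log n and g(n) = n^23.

f(n) = n^23 * log n grows faster: extra log n factor -> infinity.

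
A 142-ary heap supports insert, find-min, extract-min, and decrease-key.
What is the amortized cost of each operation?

The 142-ary heap has height O(log_142 n). Insert sifts up: O(log_142 n). Find-min reads the root: O(1). Extract-min sifts down comparing 142 children per level: O(142 * log_142 n). Decrease-key sifts up: O(log_142 n).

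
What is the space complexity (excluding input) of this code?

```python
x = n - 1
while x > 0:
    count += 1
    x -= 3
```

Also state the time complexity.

Space complexity: O(1).
Only a constant amount of auxiliary storage is used; nothing grows with n.
Time complexity: O(n).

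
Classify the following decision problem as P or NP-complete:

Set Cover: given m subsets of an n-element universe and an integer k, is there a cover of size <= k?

This problem is NP-complete: one of Karp's 21 NP-complete problems (with k part of the input).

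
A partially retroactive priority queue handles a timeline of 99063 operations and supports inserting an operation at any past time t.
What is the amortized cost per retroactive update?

Partially retroactive priority queues (Demaine-Iacono-Langerman) allow updates at past times with queries only at the present. With a balanced BST over the m = 99063 timeline events tracking bridges, each retroactive insert or delete is O(log m) amortized.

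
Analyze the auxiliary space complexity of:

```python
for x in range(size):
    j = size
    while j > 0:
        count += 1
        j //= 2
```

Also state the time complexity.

Space complexity: O(1).
Only a constant amount of auxiliary storage is used; nothing grows with n.
Time complexity: O(n log n).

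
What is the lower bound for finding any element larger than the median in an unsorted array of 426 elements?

To find an element larger than the median of 426 elements, we must see Omega(n) elements. Without seeing enough elements, an adversary can make any unseen element the median.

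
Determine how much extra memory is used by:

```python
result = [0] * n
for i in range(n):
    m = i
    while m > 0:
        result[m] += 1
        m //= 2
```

Space complexity: O(n).
Auxiliary storage grows linearly with the input size n in the worst case.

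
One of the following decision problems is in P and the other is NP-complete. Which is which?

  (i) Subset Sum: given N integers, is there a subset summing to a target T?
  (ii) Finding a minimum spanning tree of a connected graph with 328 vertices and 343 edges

(i) is NP-complete: one of Karp's 21 NP-complete problems.
(ii) is P: Kruskal's / Prim's algorithms run in polynomial time.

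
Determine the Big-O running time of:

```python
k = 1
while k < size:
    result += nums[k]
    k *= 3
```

Time complexity: O(log n).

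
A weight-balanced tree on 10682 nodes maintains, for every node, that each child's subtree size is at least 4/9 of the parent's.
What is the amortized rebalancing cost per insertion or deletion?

With balance ratio 4/9, tree height is O(log_{9/4}(10682)) = O(log n). A rebalance at a node of size s costs O(s) but requires Omega(s) updates in that subtree to retrigger. Summed over the O(log n) ancestors of the touched leaf, amortized rebalancing is O(log n).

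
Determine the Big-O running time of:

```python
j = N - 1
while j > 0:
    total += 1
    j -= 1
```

Time complexity: O(n).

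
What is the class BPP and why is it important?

BPP (Bounded-error Probabilistic Polynomial time) is the class of problems solvable by a randomized algorithm in polynomial time with error probability at most 1/3. BPP contains P and is contained in PSPACE. It is widely conjectured that P = BPP, meaning randomness does not help for decision problems.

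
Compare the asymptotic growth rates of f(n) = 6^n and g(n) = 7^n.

g(n) = 7^n grows faster: (7/6)^n -> infinity since 7/6 > 1.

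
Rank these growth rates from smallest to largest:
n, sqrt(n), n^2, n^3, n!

Ordered by growth rate: sqrt(n) < n < n^2 < n^3 < n!.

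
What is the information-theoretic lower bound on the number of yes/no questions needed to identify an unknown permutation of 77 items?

There are 77! = 145183092028285869634070784086308284983740379224208358846781574688061991349156420080065207861248000000000000000000 permutations. Each yes/no question gives at most 1 bit, so at least ceil(log_2(145183092028285869634070784086308284983740379224208358846781574688061991349156420080065207861248000000000000000000)) = 376 questions are needed.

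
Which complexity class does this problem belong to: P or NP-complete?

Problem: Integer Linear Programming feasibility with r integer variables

This problem is NP-complete: ILP feasibility is NP-complete (LP relaxation is in P).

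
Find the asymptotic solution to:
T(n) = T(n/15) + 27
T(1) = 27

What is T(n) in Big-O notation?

Each step divides n by 15 and adds 27. After log_15(n) steps, T(n) = O(log n).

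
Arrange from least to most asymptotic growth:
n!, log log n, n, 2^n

Ordered by growth rate: log log n < n < 2^n < n!.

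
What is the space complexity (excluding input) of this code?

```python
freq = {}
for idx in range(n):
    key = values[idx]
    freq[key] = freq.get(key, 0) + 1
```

Space complexity: O(n).
Auxiliary storage grows linearly with the input size n in the worst case.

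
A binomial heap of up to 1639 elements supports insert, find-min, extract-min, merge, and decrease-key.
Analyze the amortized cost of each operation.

A binomial heap with n <= 1639 elements has at most floor(log_2 1639) + 1 = 11 trees. Using potential Phi = number of trees: Insert adds one tree, but cascading merges reduce count -- amortized O(1). Find-min reads the cached minimum pointer: O(1). Extract-min creates O(log n) new trees: O(log n). Merge combines tree lists: O(log n). Decrease-key sifts the element up its tree of height <= log n: O(log n).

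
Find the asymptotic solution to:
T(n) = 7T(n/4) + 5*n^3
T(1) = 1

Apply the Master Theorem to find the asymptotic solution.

a=7, b=4, f(n)=5*n^3. log_4(7) = 1.404 < 3. Case 3: T(n) = O(n^3).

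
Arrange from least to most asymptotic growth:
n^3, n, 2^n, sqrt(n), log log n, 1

Ordered by growth rate: 1 < log log n < sqrt(n) < n < n^3 < 2^n.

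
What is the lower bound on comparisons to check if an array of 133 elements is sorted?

To verify 133 elements are sorted, we must compare each consecutive pair. Skipping any pair allows an adversary to swap them. Therefore 132 comparisons are necessary and sufficient.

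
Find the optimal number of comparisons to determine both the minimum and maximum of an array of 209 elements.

Naive approach: 416 comparisons (208 for max + 208 for min).
Optimal: Compare elements in pairs first (floor(n/2) = 104 comparisons), then find max among winners and min among losers (104 comparisons each).
Total: ceil(3n/2) - 2 = 312 comparisons. An adversary argument shows this is also a lower bound.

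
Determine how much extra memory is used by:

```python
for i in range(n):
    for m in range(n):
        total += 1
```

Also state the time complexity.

Space complexity: O(1).
Only a constant amount of auxiliary storage is used; nothing grows with n.
Time complexity: O(n^2).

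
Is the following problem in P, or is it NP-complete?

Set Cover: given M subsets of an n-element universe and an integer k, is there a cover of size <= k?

This problem is NP-complete: one of Karp's 21 NP-complete problems (with k part of the input).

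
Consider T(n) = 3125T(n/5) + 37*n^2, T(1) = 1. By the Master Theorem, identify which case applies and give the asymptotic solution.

a=3125, b=5, f(n)=37*n^2.
log_5(3125) = 5 > 2.
Since f(n) = O(n^2) is polynomially smaller than n^5, Case 1 applies.
T(n) = Theta(n^5).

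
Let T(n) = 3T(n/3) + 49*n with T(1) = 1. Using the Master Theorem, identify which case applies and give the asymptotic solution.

a=3, b=3, f(n)=49*n.
log_3(3) = 1, so n^(log_b(a)) = n.
f(n) = Theta(n), so Case 2 applies.
T(n) = Theta(n log n).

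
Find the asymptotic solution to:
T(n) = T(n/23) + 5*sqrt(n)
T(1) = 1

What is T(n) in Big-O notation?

Each level contributes sqrt(n/23^k). Geometric series with ratio 1/sqrt(23) < 1 sums to O(sqrt(n)).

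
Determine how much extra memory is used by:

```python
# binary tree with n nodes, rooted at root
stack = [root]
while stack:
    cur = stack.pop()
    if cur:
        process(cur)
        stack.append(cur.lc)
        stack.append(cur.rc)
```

Space complexity: O(n).
Auxiliary storage grows linearly with the input size n in the worst case.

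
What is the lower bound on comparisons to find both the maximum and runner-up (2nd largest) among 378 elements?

Lower bound: finding the max needs 378-1 comparisons. By an adversary weight-doubling argument, the maximum element must personally win at least ceil(log_2(378)) = 9 comparisons in any correct algorithm. The 2nd largest is among those 9 direct losers, and distinguishing it requires 9-1 more comparisons. Total >= 378-1 + 9-1 = 385. A balanced tournament achieves this bound exactly.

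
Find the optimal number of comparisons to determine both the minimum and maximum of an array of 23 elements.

Naive approach: 44 comparisons (22 for max + 22 for min).
Optimal: Compare elements in pairs first (floor(n/2) = 11 comparisons), then find max among winners and min among losers (11 comparisons each).
Total: ceil(3n/2) - 2 = 33 comparisons. An adversary argument shows this is also a lower bound.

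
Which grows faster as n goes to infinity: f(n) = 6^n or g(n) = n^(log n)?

f(n) = 6^n grows faster: take logs: log(n^(log n)) = (log n)^2, log(6^n) = n log 6; n dominates (log n)^2.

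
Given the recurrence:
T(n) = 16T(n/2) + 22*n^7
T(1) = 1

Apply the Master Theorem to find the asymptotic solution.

a=16, b=2, f(n)=22*n^7. log_2(16) = 4 < 7. Case 3: T(n) = O(n^7).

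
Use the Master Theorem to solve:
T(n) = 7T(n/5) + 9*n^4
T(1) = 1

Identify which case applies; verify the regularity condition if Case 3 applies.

a=7, b=5, f(n)=9*n^4.
log_5(7) = 1.209 < 4.
f(n) = Omega(n^(1.209+epsilon)) for some epsilon > 0, so Case 3 is the candidate.
Regularity: a*f(n/b) = 7*9*(n/5)^4 = (7/625)*9*n^4 <= c*f(n) with c = 7/625 < 1. Satisfied.
Case 3: T(n) = Theta(n^4).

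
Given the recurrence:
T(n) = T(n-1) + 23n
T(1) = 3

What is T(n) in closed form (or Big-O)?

Unrolling: T(n) = 3 + 23*(2 + 3 + ... + n) = 3 + 23*(n(n+1)/2 - 1) = O(n^2).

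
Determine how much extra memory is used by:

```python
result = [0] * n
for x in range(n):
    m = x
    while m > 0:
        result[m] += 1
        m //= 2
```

Space complexity: O(n).
Auxiliary storage grows linearly with the input size n in the worst case.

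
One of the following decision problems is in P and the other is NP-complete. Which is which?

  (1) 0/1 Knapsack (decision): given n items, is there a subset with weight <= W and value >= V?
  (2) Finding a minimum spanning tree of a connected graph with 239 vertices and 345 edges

(1) is NP-complete: reduces from Subset Sum.
(2) is P: Kruskal's / Prim's algorithms run in polynomial time.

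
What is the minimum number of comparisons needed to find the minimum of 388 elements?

Finding the minimum requires 387 comparisons, identical reasoning to finding the maximum. Each comparison eliminates one candidate.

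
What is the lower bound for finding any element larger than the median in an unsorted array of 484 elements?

To find an element larger than the median of 484 elements, we must see Omega(n) elements. Without seeing enough elements, an adversary can make any unseen element the median.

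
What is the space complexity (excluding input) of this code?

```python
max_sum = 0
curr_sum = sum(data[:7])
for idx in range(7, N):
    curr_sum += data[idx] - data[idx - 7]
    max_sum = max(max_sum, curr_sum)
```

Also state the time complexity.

Space complexity: O(1).
Only a constant amount of auxiliary storage is used; nothing grows with n.
Time complexity: O(n).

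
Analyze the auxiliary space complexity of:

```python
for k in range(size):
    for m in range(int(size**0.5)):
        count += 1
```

Space complexity: O(1).
Only a constant amount of auxiliary storage is used; nothing grows with n.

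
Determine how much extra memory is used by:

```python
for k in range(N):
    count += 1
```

Space complexity: O(1).
Only a constant amount of auxiliary storage is used; nothing grows with n.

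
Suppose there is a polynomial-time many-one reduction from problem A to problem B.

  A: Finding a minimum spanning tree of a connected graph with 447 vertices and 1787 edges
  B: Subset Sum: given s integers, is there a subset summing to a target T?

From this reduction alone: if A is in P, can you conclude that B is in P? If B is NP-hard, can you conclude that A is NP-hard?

A poly-time reduction A <=_p B transfers tractability DOWN (B easy => A easy) and hardness UP (A hard => B hard), not the reverse.
From A in P, the reduction alone does NOT give B in P: any problem in P trivially reduces to SAT, yet SAT is not known to be in P.
From B NP-hard, the reduction alone does NOT give A NP-hard: again, easy problems reduce to hard ones.
(Here in fact A is P and B is NP-complete.)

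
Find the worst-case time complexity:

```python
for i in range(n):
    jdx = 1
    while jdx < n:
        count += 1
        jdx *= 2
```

Time complexity: O(n log n).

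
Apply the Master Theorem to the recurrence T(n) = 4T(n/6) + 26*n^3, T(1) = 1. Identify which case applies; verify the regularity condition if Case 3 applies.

a=4, b=6, f(n)=26*n^3.
log_6(4) = 0.7737 < 3.
f(n) = Omega(n^(0.7737+epsilon)) for some epsilon > 0, so Case 3 is the candidate.
Regularity: a*f(n/b) = 4*26*(n/6)^3 = (4/216)*26*n^3 <= c*f(n) with c = 4/216 < 1. Satisfied.
Case 3: T(n) = Theta(n^3).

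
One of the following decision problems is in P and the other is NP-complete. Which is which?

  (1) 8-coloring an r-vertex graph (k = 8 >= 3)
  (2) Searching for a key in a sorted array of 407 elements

(1) is NP-complete: graph k-coloring for k>=3 is NP-complete by reduction from 3-SAT.
(2) is P: binary search runs in O(log n).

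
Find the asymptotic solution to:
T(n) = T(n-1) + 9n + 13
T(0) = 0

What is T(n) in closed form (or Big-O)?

Dominant term in sum is 9*sum(i, i=1..n) = 9*n*(n+1)/2 = O(n^2).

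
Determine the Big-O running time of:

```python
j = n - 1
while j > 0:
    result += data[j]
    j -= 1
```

Time complexity: O(n).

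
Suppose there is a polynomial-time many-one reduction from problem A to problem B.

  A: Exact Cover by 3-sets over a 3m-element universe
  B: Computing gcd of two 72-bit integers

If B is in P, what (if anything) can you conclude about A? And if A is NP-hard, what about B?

A poly-time reduction A <=_p B means any A-instance can be transformed to a B-instance in poly time.
If B is in P: compose the reduction with B's poly-time algorithm to solve A in poly time, so A is in P.
If A is NP-hard: every NP problem reduces to A, which reduces to B; composing reductions, every NP problem reduces to B, so B is NP-hard.
(Here in fact A is NP-complete and B is in P, so no such reduction is known -- its existence would imply P = NP; the analysis concerns only what the assumed reduction would or would not let you conclude.)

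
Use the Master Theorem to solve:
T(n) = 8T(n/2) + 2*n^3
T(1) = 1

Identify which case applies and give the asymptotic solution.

a=8, b=2, f(n)=2*n^3.
log_2(8) = 3, so n^(log_b(a)) = n^3.
f(n) = Theta(n^3), so Case 2 applies.
T(n) = Theta(n^3 log n).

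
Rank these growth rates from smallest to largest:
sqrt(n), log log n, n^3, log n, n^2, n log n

Ordered by growth rate: log log n < log n < sqrt(n) < n log n < n^2 < n^3.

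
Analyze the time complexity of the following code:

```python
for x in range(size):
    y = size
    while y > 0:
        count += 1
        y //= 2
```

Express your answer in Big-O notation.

Time complexity: O(n log n).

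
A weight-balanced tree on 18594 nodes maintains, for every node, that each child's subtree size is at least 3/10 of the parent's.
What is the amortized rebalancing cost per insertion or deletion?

With balance ratio 3/10, tree height is O(log_{10/3}(18594)) = O(log n). A rebalance at a node of size s costs O(s) but requires Omega(s) updates in that subtree to retrigger. Summed over the O(log n) ancestors of the touched leaf, amortized rebalancing is O(log n).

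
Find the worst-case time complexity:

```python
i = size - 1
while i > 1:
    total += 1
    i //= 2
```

Time complexity: O(log n).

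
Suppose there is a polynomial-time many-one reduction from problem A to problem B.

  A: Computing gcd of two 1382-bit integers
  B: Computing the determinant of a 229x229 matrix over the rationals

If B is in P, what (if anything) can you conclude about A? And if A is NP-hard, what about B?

A poly-time reduction A <=_p B means any A-instance can be transformed to a B-instance in poly time.
If B is in P: compose the reduction with B's poly-time algorithm to solve A in poly time, so A is in P.
If A is NP-hard: every NP problem reduces to A, which reduces to B; composing reductions, every NP problem reduces to B, so B is NP-hard.
(Here in fact A is P and B is P.)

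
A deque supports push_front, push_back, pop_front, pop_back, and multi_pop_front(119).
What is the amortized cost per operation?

Assign 2 credits to each push operation. A pop uses 1 saved credit. multi_pop_front(119) uses up to 119 saved credits from previous pushes. Credits never go negative. Amortized cost is O(1).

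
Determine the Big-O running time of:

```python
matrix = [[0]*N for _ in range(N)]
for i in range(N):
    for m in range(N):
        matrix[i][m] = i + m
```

Time complexity: O(n^2).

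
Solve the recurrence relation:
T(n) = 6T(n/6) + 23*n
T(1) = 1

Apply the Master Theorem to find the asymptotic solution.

a=6, b=6, f(n)=23*n. log_6(6) = 1. Case 2: T(n) = O(n log n).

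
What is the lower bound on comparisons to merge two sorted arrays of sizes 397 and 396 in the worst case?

Adversary: with |397 - 396| <= 1 the inputs can be fully interleaved so that every adjacent pair in the merged output comes from different arrays. Then each of the 792 adjacent pairs must be directly compared, or the algorithm cannot determine their relative order. Standard merge meets this bound.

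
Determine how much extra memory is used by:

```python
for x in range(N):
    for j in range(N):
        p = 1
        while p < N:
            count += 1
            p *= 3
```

Space complexity: O(1).
Only a constant amount of auxiliary storage is used; nothing grows with n.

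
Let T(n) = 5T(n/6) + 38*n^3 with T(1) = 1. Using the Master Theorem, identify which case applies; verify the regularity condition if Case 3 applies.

a=5, b=6, f(n)=38*n^3.
log_6(5) = 0.8982 < 3.
f(n) = Omega(n^(0.8982+epsilon)) for some epsilon > 0, so Case 3 is the candidate.
Regularity: a*f(n/b) = 5*38*(n/6)^3 = (5/216)*38*n^3 <= c*f(n) with c = 5/216 < 1. Satisfied.
Case 3: T(n) = Theta(n^3).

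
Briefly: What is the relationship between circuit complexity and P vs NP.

A language is in P iff it has polynomial-size uniform circuit families. P/poly contains all languages decidable by polynomial-size circuits (even non-uniform). If NP is not in P/poly, then P != NP. Proving super-polynomial circuit lower bounds for an NP problem would separate P from NP.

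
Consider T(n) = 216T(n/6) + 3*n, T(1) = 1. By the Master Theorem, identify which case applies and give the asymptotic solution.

a=216, b=6, f(n)=3*n.
log_6(216) = 3 > 1.
Since f(n) = O(n^1) is polynomially smaller than n^3, Case 1 applies.
T(n) = Theta(n^3).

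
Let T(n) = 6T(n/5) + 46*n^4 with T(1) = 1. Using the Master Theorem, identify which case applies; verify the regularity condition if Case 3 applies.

a=6, b=5, f(n)=46*n^4.
log_5(6) = 1.113 < 4.
f(n) = Omega(n^(1.113+epsilon)) for some epsilon > 0, so Case 3 is the candidate.
Regularity: a*f(n/b) = 6*46*(n/5)^4 = (6/625)*46*n^4 <= c*f(n) with c = 6/625 < 1. Satisfied.
Case 3: T(n) = Theta(n^4).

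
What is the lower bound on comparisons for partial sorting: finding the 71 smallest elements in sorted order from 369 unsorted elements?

Finding 71 smallest of 369 in sorted order: Omega(369) to identify the 71 smallest, plus Omega(71 log 71) to sort them. Total: Omega(n + k log k).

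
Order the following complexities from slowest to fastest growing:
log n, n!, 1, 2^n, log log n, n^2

Ordered by growth rate: 1 < log log n < log n < n^2 < 2^n < n!.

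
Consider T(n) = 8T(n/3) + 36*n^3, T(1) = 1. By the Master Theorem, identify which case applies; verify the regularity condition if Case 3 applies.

a=8, b=3, f(n)=36*n^3.
log_3(8) = 1.893 < 3.
f(n) = Omega(n^(1.893+epsilon)) for some epsilon > 0, so Case 3 is the candidate.
Regularity: a*f(n/b) = 8*36*(n/3)^3 = (8/27)*36*n^3 <= c*f(n) with c = 8/27 < 1. Satisfied.
Case 3: T(n) = Theta(n^3).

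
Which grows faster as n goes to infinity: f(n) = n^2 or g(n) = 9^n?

g(n) = 9^n grows faster: any exponential with base > 1 dominates every polynomial.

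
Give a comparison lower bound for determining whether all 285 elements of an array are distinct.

In the algebraic decision-tree model, the YES region for element distinctness on 285 elements has 285! connected components (one per ordering). Ben-Or's theorem then gives a lower bound of Omega(log(n!)) = Omega(n log n).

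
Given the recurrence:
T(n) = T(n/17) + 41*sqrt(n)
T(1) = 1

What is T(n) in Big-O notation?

Each level contributes sqrt(n/17^k). Geometric series with ratio 1/sqrt(17) < 1 sums to O(sqrt(n)).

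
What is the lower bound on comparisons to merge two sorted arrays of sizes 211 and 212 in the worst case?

Adversary: with |211 - 212| <= 1 the inputs can be fully interleaved so that every adjacent pair in the merged output comes from different arrays. Then each of the 422 adjacent pairs must be directly compared, or the algorithm cannot determine their relative order. Standard merge meets this bound.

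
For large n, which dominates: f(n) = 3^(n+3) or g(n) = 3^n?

f(n) = 3^(n+3) and g(n) = 3^n are Theta of each other: 3^(n+3) = 3^3 * 3^n = Theta(3^n).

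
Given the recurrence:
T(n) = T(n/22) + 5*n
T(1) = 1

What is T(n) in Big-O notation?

Geometric series: 5*n*(1 + 1/22 + 1/22^2 + ...) = O(n). T(n) = O(n).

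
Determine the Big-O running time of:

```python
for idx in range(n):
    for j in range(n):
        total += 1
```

Time complexity: O(n^2).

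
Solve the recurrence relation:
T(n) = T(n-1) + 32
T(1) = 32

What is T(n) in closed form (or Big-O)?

Unrolling: T(n) = T(n-1) + 32 = T(n-2) + 2*32 = ... = T(1) + (n-1)*32 = 32 + (n-1)*32 = 32n.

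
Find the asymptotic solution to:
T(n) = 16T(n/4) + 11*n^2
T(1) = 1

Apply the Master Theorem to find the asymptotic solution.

a=16, b=4, f(n)=11*n^2. log_4(16) = 2. Case 2: T(n) = O(n^2 log n).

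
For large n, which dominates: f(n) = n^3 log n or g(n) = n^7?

g(n) = n^7 grows faster: n^7 / (n^3 log n) = n^4/log n -> infinity.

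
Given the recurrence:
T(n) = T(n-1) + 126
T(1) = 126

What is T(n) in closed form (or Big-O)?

Unrolling: T(n) = T(n-1) + 126 = T(n-2) + 2*126 = ... = T(1) + (n-1)*126 = 126 + (n-1)*126 = 126n.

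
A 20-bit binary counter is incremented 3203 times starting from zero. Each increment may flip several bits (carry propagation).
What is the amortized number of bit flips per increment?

Bit i flips on every 2^i-th increment, so over 3203 increments bit i flips floor(3203/2^i) times. Summing over i: total flips < 2 * 3203. Amortized: < 2 = O(1) per increment.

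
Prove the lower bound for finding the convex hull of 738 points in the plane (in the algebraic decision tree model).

Reduction from sorting: given 738 numbers x_1,...,x_{738}, map x_i to the point (x_i, x_i^2) on the parabola y = x^2. All points are on the convex hull, and walking the hull gives them in sorted x-order. Since sorting requires Omega(n log n), so does planar convex hull.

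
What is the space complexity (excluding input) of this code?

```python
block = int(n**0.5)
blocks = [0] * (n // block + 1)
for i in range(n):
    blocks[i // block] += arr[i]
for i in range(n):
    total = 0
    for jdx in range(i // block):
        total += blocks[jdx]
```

Space complexity: O(sqrt(n)).
Storage scales with sqrt(n).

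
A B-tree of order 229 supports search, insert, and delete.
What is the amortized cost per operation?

B-tree of order 229 has height O(log_229 n). Each operation traverses the tree height. Splits during insert and merges during delete are O(1) each and occur at most once per level. Total cost per operation: O(log_229 n).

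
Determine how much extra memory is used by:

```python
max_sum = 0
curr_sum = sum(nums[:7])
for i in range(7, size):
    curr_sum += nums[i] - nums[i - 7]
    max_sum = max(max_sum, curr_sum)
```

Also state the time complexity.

Space complexity: O(1).
Only a constant amount of auxiliary storage is used; nothing grows with n.
Time complexity: O(n).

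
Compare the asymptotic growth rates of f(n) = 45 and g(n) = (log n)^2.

g(n) = (log n)^2 grows faster: any unbounded function dominates a constant.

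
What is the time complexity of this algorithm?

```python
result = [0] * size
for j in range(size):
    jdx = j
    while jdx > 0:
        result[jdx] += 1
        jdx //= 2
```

Time complexity: O(n log n).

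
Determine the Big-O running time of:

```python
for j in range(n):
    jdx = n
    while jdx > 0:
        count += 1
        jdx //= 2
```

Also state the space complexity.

Time complexity: O(n log n).
Space complexity: O(1).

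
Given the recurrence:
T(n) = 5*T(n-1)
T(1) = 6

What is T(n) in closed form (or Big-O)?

Each step multiplies by 5. T(n) = T(1)*5^(n-1) = 6*5^(n-1).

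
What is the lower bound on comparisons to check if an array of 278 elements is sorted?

To verify 278 elements are sorted, we must compare each consecutive pair. Skipping any pair allows an adversary to swap them. Therefore 277 comparisons are necessary and sufficient.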